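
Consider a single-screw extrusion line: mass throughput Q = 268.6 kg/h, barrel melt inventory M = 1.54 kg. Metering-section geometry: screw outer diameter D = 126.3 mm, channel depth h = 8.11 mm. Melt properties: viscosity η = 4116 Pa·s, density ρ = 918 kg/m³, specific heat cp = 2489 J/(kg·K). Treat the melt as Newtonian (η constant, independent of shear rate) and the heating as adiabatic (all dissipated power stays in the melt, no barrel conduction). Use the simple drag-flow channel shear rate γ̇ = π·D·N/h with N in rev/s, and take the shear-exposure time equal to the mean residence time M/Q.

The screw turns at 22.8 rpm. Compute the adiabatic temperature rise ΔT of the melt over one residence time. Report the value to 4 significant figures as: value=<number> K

Q_s = Q / 3600 = 268.6 / 3600 = 0.0746111 kg/s
t_res = M / Q_s = 1.54 / 0.0746111 = 20.6404 s
D = 126.3 mm = 0.1263 m;  h = 8.11 mm = 0.00811 m;  N = 22.8 rpm / 60 = 0.38 rev/s
γ̇ = π D N / h = (π)(0.1263)(0.38) / 0.00811 = 18.5916 s⁻¹
ΔT = η·γ̇²·t_res / (ρ·cp) = 4116 · (18.5916)² · 20.6404 / (918 · 2489) = 12.8516 K

value=12.85 K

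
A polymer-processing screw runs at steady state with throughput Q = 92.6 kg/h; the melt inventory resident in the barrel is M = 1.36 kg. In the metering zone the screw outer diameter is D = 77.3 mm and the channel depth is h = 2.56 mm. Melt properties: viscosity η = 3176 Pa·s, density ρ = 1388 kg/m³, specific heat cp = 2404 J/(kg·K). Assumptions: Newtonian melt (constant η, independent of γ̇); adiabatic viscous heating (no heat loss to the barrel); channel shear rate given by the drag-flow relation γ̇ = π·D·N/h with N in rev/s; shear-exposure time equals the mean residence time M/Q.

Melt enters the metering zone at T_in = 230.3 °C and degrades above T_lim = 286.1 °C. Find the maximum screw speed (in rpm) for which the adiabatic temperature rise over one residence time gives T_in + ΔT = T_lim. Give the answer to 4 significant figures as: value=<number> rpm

Q_s = Q / 3600 = 92.6 / 3600 = 0.0257222 kg/s
t_res = M / Q_s = 1.36 / 0.0257222 = 52.8726 s
Convert to metres: D = 0.0773 m, h = 0.00256 m
ΔT_a = T_lim − T_in = 286.1 − 230.3 = 55.8 K
Invert ΔT = ηγ̇²t_res/(ρcp) for γ̇: γ̇_max² = ΔT_a ρ cp / (η t_res) = 55.8·1388·2404 / (3176·52.8726) = 1108.78 s⁻²
Take the square root: γ̇_max = √(1108.78) = 33.2984 s⁻¹
Solve γ̇ = πDN/h for N: N_max = γ̇_max·h/(π·D) = 33.2984 × 0.00256 / (π × 0.0773) = 0.351022 rev/s = 21.0613 rpm

value=21.06 rpm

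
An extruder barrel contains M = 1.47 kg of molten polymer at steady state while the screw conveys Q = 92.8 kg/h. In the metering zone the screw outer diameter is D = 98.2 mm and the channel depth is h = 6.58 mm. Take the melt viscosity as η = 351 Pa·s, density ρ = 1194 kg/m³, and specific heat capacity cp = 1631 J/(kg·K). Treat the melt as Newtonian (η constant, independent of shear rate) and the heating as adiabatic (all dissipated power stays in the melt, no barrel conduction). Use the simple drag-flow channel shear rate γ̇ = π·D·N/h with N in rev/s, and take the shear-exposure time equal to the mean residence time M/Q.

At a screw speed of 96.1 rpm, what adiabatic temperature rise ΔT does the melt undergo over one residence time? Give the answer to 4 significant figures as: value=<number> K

value=57.96 K

Q_s = Q / 3600 = 92.8 / 3600 = 0.0257778 kg/s
Mean residence time: t_res = M/Q_s = 1.47 kg / 0.0257778 kg/s = 57.0259 s
D = 98.2 mm = 0.0982 m;  h = 6.58 mm = 0.00658 m;  N = 96.1 rpm / 60 = 1.60167 rev/s
Shear rate: γ̇ = πDN/h = π·0.0982·1.60167/0.00658 = 75.0944 s⁻¹
ΔT = η·γ̇²·t_res / (ρ·cp) = 351 · (75.0944)² · 57.0259 / (1194 · 1631) = 57.961 K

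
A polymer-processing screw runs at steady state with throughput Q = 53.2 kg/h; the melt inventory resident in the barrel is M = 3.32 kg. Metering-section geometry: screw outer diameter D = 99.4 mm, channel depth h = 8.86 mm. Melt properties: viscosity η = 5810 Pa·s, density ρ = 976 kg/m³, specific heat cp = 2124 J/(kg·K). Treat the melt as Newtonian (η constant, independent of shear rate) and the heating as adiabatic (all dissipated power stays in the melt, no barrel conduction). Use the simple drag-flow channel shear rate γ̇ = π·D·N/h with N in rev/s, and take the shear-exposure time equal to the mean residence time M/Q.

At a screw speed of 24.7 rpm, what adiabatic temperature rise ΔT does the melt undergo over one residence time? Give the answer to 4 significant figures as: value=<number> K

value=132.6 K

Q_s = Q / 3600 = 53.2 / 3600 = 0.0147778 kg/s
t_res = M / Q_s = 3.32 / 0.0147778 = 224.662 s
D = 99.4 mm = 0.0994 m;  h = 8.86 mm = 0.00886 m;  N = 24.7 rpm / 60 = 0.411667 rev/s
γ̇ = π D N / h = (π)(0.0994)(0.411667) / 0.00886 = 14.5094 s⁻¹
ΔT = η·γ̇²·t_res/(ρ·cp) = [5810 × 14.5094² × 224.662] / [976 × 2124] = 132.555 K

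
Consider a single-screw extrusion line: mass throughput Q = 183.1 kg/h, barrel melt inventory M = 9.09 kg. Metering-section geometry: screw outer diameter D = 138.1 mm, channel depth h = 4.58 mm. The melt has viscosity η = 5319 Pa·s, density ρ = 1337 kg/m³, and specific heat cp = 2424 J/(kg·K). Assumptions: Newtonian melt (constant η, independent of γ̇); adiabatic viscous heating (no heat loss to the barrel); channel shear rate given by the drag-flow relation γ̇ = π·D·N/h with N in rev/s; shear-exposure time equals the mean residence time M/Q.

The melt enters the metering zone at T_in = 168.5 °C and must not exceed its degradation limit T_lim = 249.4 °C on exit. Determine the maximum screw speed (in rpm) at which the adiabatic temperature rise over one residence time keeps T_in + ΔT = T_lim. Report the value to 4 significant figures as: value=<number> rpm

value=10.52 rpm

Convert throughput: Q = 183.1 kg/h = 183.1/3600 = 0.0508611 kg/s
t_res = M / Q_s = 9.09 ÷ 0.0508611 = 178.722 s
Geometry in SI: D = 138.1 mm → 0.1381 m, h = 4.58 mm → 0.00458 m
ΔT_a = T_lim − T_in = 249.4 °C − 168.5 °C = 80.9 K
γ̇_max² = ΔT_a·ρ·cp/(η·t_res) = 80.9·1337·2424/(5319·178.722) = 275.807 s⁻²
Take the square root: γ̇_max = √(275.807) = 16.6074 s⁻¹
N_max = γ̇_max h / (πD) = 16.6074·0.00458/(π·0.1381) = 0.175317 rev/s → ×60 = 10.519 rpm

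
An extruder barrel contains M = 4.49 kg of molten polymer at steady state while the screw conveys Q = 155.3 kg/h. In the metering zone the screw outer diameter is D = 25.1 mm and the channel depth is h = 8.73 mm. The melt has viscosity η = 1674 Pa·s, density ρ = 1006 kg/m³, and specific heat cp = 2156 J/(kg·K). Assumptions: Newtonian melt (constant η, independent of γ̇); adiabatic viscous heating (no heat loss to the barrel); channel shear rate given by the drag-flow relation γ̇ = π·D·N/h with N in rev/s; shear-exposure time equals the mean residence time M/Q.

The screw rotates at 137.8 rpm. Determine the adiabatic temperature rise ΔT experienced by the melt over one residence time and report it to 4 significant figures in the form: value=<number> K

Convert throughput: Q = 155.3 kg/h = 155.3/3600 = 0.0431389 kg/s
Mean residence time: t_res = M/Q_s = 4.49 kg / 0.0431389 kg/s = 104.082 s
D = 25.1 mm = 0.0251 m;  h = 8.73 mm = 0.00873 m;  N = 137.8 rpm / 60 = 2.29667 rev/s
γ̇ = π D N / h = (π)(0.0251)(2.29667) / 0.00873 = 20.7447 s⁻¹
Adiabatic rise: ΔT = η γ̇² t_res / (ρ cp) = 1674·(20.7447)²·104.082 / (1006·2156) = 34.5701 K

value=34.57 K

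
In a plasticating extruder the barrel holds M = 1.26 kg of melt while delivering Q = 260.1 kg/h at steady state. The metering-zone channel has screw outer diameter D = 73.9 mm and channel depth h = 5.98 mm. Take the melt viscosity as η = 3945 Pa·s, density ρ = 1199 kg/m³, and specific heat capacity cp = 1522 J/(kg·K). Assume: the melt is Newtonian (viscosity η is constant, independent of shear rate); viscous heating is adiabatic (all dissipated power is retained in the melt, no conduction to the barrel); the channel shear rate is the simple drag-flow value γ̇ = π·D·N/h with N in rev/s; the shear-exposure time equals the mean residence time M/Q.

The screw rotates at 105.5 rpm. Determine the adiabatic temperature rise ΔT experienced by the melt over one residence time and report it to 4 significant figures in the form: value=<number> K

Throughput in SI: Q_s = 260.1 kg/h ÷ 3600 s/h = 0.07225 kg/s
t_res = M / Q_s = 1.26 ÷ 0.07225 = 17.4394 s
Convert to SI: D = 0.0739 m, h = 0.00598 m, N = 105.5/60 = 1.75833 rev/s
Shear rate: γ̇ = πDN/h = π·0.0739·1.75833/0.00598 = 68.2644 s⁻¹
ΔT = η·γ̇²·t_res / (ρ·cp) = 3945 · (68.2644)² · 17.4394 / (1199 · 1522) = 175.685 K

value=175.7 K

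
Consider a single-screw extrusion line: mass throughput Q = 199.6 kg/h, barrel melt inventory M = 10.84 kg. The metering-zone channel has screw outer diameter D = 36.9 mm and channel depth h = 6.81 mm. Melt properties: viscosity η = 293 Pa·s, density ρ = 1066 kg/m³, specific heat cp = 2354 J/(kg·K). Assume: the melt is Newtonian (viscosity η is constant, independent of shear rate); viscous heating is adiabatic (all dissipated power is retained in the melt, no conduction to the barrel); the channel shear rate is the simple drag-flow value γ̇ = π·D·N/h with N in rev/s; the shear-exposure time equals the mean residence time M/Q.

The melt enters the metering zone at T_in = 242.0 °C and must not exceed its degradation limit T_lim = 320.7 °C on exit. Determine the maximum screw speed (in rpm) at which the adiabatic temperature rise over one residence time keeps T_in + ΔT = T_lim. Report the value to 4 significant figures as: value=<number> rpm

value=207.0 rpm

Q_s = Q / 3600 = 199.6 / 3600 = 0.0554444 kg/s
Mean residence time: t_res = M/Q_s = 10.84 kg / 0.0554444 kg/s = 195.511 s
Convert to metres: D = 0.0369 m, h = 0.00681 m
ΔT_a = T_lim − T_in = 320.7 − 242.0 = 78.7 K
γ̇_max² = ΔT_a·ρ·cp/(η·t_res) = 78.7·1066·2354/(293·195.511) = 3447.46 s⁻²
γ̇_max = sqrt(3447.46) = 58.7151 s⁻¹
Solve γ̇ = πDN/h for N: N_max = γ̇_max·h/(π·D) = 58.7151 × 0.00681 / (π × 0.0369) = 3.44922 rev/s = 206.953 rpm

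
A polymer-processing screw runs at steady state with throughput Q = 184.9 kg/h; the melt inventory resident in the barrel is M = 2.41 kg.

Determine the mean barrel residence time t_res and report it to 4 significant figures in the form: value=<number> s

Q_s = Q / 3600 = 184.9 / 3600 = 0.0513611 kg/s
t_res = M / Q_s = 2.41 / 0.0513611 = 46.9227 s

value=46.92 s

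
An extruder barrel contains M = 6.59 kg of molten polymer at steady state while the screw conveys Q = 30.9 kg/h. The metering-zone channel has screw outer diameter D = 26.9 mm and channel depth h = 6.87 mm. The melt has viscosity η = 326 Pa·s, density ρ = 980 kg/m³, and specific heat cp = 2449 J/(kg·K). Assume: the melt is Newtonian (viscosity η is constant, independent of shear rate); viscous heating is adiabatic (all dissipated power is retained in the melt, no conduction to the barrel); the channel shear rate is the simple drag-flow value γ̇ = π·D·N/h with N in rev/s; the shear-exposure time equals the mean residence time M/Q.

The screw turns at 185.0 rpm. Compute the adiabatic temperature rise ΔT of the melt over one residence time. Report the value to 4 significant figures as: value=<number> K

value=150.0 K

Convert throughput: Q = 30.9 kg/h = 30.9/3600 = 0.00858333 kg/s
t_res = M / Q_s = 6.59 / 0.00858333 = 767.767 s
Geometry in metres: D = 26.9 mm → 0.0269 m, h = 6.87 mm → 0.00687 m; screw speed N = 185.0 rpm = 3.08333 rev/s
γ̇ = π·D·N / h = π · 0.0269 · 3.08333 / 0.00687 = 37.9285 s⁻¹
ΔT = η·γ̇²·t_res / (ρ·cp) = 326 · (37.9285)² · 767.767 / (980 · 2449) = 150.025 K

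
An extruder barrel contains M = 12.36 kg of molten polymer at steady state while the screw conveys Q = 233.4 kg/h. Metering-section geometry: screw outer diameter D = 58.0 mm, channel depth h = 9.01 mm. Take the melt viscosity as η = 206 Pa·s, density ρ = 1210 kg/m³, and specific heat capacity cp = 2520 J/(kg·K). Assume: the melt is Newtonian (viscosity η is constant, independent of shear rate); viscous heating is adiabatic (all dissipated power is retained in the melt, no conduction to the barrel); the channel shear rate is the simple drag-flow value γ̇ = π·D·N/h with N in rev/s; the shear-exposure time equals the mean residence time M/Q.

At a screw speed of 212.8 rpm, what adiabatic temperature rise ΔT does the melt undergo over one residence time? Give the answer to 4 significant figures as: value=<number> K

Convert throughput: Q = 233.4 kg/h = 233.4/3600 = 0.0648333 kg/s
t_res = M / Q_s = 12.36 / 0.0648333 = 190.643 s
Convert to SI: D = 0.058 m, h = 0.00901 m, N = 212.8/60 = 3.54667 rev/s
Shear rate: γ̇ = πDN/h = π·0.058·3.54667/0.00901 = 71.7255 s⁻¹
ΔT = η·γ̇²·t_res/(ρ·cp) = [206 × 71.7255² × 190.643] / [1210 × 2520] = 66.2595 K

value=66.26 K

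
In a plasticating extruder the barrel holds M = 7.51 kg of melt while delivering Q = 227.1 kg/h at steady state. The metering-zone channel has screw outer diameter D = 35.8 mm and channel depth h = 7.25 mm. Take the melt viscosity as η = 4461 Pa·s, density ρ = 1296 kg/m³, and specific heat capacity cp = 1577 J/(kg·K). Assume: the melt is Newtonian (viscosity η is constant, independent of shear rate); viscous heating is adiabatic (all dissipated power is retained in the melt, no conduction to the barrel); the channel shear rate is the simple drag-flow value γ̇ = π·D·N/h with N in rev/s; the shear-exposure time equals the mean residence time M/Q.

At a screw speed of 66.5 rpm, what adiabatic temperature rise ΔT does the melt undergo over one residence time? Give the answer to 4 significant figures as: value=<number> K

value=76.82 K

Q_s = Q / 3600 = 227.1 / 3600 = 0.0630833 kg/s
t_res = M / Q_s = 7.51 / 0.0630833 = 119.049 s
D = 35.8 mm = 0.0358 m;  h = 7.25 mm = 0.00725 m;  N = 66.5 rpm / 60 = 1.10833 rev/s
γ̇ = π·D·N / h = π · 0.0358 · 1.10833 / 0.00725 = 17.1935 s⁻¹
Adiabatic rise: ΔT = η γ̇² t_res / (ρ cp) = 4461·(17.1935)²·119.049 / (1296·1577) = 76.816 K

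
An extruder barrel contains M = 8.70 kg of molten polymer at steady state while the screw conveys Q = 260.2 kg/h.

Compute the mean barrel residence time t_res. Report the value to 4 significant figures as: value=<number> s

Q_s = Q / 3600 = 260.2 / 3600 = 0.0722778 kg/s
t_res = M / Q_s = 8.70 / 0.0722778 = 120.369 s

value=120.4 s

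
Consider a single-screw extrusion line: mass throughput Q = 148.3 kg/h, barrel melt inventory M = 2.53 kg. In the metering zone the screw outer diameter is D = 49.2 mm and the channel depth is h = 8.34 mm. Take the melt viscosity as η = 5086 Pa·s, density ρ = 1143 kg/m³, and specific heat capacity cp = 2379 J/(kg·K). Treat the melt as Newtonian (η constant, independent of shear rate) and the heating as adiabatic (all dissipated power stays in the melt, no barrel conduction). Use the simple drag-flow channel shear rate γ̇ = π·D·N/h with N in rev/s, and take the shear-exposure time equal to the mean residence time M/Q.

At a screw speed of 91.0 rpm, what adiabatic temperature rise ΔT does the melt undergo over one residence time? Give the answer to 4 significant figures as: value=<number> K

value=90.76 K

Q_s = Q / 3600 = 148.3 / 3600 = 0.0411944 kg/s
t_res = M / Q_s = 2.53 / 0.0411944 = 61.416 s
Convert to SI: D = 0.0492 m, h = 0.00834 m, N = 91.0/60 = 1.51667 rev/s
Shear rate: γ̇ = πDN/h = π·0.0492·1.51667/0.00834 = 28.1086 s⁻¹
ΔT = η·γ̇²·t_res/(ρ·cp) = [5086 × 28.1086² × 61.416] / [1143 × 2379] = 90.7603 K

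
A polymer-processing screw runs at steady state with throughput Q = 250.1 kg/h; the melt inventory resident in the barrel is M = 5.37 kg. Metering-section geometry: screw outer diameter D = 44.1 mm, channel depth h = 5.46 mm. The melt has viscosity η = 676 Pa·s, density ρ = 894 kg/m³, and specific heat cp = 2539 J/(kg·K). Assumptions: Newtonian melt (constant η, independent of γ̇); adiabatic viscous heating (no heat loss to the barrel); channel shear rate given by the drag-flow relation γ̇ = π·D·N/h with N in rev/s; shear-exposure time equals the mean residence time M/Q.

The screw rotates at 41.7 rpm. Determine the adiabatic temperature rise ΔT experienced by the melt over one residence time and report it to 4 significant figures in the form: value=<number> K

value=7.159 K

Q_s = Q / 3600 = 250.1 / 3600 = 0.0694722 kg/s
t_res = M / Q_s = 5.37 ÷ 0.0694722 = 77.2971 s
Geometry in metres: D = 44.1 mm → 0.0441 m, h = 5.46 mm → 0.00546 m; screw speed N = 41.7 rpm = 0.695 rev/s
γ̇ = π D N / h = (π)(0.0441)(0.695) / 0.00546 = 17.6352 s⁻¹
ΔT = η·γ̇²·t_res/(ρ·cp) = [676 × 17.6352² × 77.2971] / [894 × 2539] = 7.1593 K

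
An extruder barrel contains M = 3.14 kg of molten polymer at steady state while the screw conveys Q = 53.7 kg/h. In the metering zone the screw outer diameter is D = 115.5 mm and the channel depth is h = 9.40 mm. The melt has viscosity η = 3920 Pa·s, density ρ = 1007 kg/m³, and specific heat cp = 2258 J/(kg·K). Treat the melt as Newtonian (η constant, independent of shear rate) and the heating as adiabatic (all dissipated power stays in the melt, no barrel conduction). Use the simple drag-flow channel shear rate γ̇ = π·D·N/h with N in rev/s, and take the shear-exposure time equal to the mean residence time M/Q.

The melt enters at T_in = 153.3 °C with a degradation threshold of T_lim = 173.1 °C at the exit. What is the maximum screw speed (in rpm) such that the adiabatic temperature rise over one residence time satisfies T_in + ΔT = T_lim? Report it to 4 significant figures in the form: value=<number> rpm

value=11.48 rpm

Convert throughput: Q = 53.7 kg/h = 53.7/3600 = 0.0149167 kg/s
Mean residence time: t_res = M/Q_s = 3.14 kg / 0.0149167 kg/s = 210.503 s
Convert to metres: D = 0.1155 m, h = 0.0094 m
ΔT_a = T_lim − T_in = 173.1 − 153.3 = 19.8 K
γ̇_max² = ΔT_a·ρ·cp/(η·t_res) = 19.8·1007·2258/(3920·210.503) = 54.56 s⁻²
Take the square root: γ̇_max = √(54.56) = 7.38648 s⁻¹
N_max = γ̇_max·h / (π·D) = 7.38648 · 0.0094 / (π · 0.1155) = 0.191352 rev/s = 11.4811 rpm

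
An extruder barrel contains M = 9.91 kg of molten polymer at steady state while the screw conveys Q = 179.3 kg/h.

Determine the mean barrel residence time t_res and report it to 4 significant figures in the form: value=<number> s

Q_s = Q / 3600 = 179.3 / 3600 = 0.0498056 kg/s
t_res = M / Q_s = 9.91 ÷ 0.0498056 = 198.974 s

value=199.0 s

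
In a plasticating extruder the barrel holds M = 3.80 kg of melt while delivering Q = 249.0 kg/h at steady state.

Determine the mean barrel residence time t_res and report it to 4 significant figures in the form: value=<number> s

Convert throughput: Q = 249.0 kg/h = 249.0/3600 = 0.0691667 kg/s
t_res = M / Q_s = 3.80 / 0.0691667 = 54.9398 s

value=54.94 s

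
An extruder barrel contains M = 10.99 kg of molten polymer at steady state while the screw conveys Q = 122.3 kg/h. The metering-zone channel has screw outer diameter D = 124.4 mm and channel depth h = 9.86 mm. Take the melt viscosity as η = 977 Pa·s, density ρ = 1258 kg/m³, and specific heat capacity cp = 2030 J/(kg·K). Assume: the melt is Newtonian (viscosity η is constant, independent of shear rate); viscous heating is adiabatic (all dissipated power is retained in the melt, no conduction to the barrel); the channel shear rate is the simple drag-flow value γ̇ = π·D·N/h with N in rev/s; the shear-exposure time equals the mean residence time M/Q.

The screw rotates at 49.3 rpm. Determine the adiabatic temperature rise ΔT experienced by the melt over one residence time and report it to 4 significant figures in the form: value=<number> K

value=131.3 K

Throughput in SI: Q_s = 122.3 kg/h ÷ 3600 s/h = 0.0339722 kg/s
t_res = M / Q_s = 10.99 / 0.0339722 = 323.5 s
Convert to SI: D = 0.1244 m, h = 0.00986 m, N = 49.3/60 = 0.821667 rev/s
γ̇ = π·D·N / h = π · 0.1244 · 0.821667 / 0.00986 = 32.5678 s⁻¹
ΔT = η·γ̇²·t_res / (ρ·cp) = 977 · (32.5678)² · 323.5 / (1258 · 2030) = 131.271 K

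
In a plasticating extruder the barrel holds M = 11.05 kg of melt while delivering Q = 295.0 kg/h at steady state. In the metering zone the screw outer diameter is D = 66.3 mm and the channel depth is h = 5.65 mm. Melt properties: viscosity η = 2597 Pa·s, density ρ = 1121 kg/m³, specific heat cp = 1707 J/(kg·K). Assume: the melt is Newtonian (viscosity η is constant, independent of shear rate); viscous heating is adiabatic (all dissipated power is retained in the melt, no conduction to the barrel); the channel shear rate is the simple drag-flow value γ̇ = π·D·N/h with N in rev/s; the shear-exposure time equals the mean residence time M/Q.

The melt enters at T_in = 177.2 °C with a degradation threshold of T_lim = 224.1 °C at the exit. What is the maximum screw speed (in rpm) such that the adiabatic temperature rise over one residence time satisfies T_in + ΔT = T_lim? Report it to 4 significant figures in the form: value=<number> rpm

value=26.05 rpm

Throughput in SI: Q_s = 295.0 kg/h ÷ 3600 s/h = 0.0819444 kg/s
t_res = M / Q_s = 11.05 / 0.0819444 = 134.847 s
D = 66.3 mm = 0.0663 m;  h = 5.65 mm = 0.00565 m
Allowable rise: ΔT_a = T_lim − T_in = 224.1 − 177.2 = 46.9 K
γ̇_max² = ΔT_a·ρ·cp / (η·t_res) = [46.9 × 1121 × 1707] / [2597 × 134.847] = 256.27 s⁻²
γ̇_max = sqrt(256.27) = 16.0084 s⁻¹
N_max = γ̇_max h / (πD) = 16.0084·0.00565/(π·0.0663) = 0.434244 rev/s → ×60 = 26.0546 rpm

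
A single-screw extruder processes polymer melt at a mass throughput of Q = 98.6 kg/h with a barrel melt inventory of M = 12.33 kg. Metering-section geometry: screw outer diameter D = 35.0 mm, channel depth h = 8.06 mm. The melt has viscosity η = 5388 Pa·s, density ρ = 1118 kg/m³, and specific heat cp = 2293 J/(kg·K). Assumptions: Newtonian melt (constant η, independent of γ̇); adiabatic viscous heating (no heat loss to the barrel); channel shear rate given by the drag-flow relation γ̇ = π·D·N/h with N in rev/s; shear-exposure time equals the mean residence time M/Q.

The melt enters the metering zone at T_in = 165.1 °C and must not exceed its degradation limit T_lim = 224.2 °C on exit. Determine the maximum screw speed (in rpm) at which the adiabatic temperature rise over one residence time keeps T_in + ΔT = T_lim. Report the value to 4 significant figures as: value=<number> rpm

value=34.76 rpm

Q_s = Q / 3600 = 98.6 / 3600 = 0.0273889 kg/s
t_res = M / Q_s = 12.33 / 0.0273889 = 450.183 s
Geometry in SI: D = 35.0 mm → 0.035 m, h = 8.06 mm → 0.00806 m
Allowable rise: ΔT_a = T_lim − T_in = 224.2 − 165.1 = 59.1 K
γ̇_max² = ΔT_a·ρ·cp/(η·t_res) = 59.1·1118·2293/(5388·450.183) = 62.4622 s⁻²
Take the square root: γ̇_max = √(62.4622) = 7.9033 s⁻¹
N_max = γ̇_max·h / (π·D) = 7.9033 · 0.00806 / (π · 0.035) = 0.57933 rev/s = 34.7598 rpm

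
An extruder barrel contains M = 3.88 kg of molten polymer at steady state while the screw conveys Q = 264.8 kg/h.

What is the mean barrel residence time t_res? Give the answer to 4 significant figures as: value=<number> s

value=52.75 s

Throughput in SI: Q_s = 264.8 kg/h ÷ 3600 s/h = 0.0735556 kg/s
t_res = M / Q_s = 3.88 ÷ 0.0735556 = 52.7492 s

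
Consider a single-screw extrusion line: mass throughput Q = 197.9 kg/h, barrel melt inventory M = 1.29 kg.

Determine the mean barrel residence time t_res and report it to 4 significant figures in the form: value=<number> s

value=23.47 s

Convert throughput: Q = 197.9 kg/h = 197.9/3600 = 0.0549722 kg/s
t_res = M / Q_s = 1.29 ÷ 0.0549722 = 23.4664 s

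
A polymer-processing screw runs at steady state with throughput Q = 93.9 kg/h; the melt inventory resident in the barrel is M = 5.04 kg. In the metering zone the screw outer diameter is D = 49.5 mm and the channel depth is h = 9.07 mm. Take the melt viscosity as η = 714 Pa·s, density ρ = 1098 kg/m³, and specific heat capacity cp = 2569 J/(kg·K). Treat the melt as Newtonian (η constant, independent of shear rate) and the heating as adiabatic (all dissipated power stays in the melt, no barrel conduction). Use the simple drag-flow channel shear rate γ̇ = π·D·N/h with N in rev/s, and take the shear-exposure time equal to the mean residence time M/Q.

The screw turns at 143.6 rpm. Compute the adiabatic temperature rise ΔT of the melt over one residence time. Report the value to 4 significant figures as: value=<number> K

Convert throughput: Q = 93.9 kg/h = 93.9/3600 = 0.0260833 kg/s
t_res = M / Q_s = 5.04 / 0.0260833 = 193.227 s
D = 49.5 mm = 0.0495 m;  h = 9.07 mm = 0.00907 m;  N = 143.6 rpm / 60 = 2.39333 rev/s
γ̇ = π D N / h = (π)(0.0495)(2.39333) / 0.00907 = 41.0347 s⁻¹
ΔT = η·γ̇²·t_res/(ρ·cp) = [714 × 41.0347² × 193.227] / [1098 × 2569] = 82.3571 K

value=82.36 K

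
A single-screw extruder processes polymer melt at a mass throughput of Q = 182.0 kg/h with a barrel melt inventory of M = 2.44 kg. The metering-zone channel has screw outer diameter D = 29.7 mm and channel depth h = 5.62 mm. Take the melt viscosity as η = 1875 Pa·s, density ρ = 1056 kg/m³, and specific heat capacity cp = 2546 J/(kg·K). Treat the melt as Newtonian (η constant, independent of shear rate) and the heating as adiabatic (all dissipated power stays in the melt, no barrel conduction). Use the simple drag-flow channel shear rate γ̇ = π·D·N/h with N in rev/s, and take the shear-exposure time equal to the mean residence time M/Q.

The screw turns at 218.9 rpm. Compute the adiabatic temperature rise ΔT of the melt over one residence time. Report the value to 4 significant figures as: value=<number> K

Convert throughput: Q = 182.0 kg/h = 182.0/3600 = 0.0505556 kg/s
Mean residence time: t_res = M/Q_s = 2.44 kg / 0.0505556 kg/s = 48.2637 s
D = 29.7 mm = 0.0297 m;  h = 5.62 mm = 0.00562 m;  N = 218.9 rpm / 60 = 3.64833 rev/s
γ̇ = π D N / h = (π)(0.0297)(3.64833) / 0.00562 = 60.571 s⁻¹
ΔT = η·γ̇²·t_res/(ρ·cp) = [1875 × 60.571² × 48.2637] / [1056 × 2546] = 123.489 K

value=123.5 K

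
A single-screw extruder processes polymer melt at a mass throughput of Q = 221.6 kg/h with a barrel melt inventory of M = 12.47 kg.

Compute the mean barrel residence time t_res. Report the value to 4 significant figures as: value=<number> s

value=202.6 s

Convert throughput: Q = 221.6 kg/h = 221.6/3600 = 0.0615556 kg/s
t_res = M / Q_s = 12.47 ÷ 0.0615556 = 202.581 s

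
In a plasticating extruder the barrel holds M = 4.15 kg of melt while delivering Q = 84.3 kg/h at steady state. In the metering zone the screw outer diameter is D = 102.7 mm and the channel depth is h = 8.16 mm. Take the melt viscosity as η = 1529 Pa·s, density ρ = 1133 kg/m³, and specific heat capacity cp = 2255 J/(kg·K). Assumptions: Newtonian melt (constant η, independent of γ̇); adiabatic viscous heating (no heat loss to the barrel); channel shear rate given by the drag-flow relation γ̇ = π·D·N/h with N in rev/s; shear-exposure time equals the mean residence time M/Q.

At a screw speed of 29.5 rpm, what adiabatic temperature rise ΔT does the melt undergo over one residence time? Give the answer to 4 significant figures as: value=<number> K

value=40.08 K

Q_s = Q / 3600 = 84.3 / 3600 = 0.0234167 kg/s
t_res = M / Q_s = 4.15 ÷ 0.0234167 = 177.224 s
Convert to SI: D = 0.1027 m, h = 0.00816 m, N = 29.5/60 = 0.491667 rev/s
γ̇ = π·D·N / h = π · 0.1027 · 0.491667 / 0.00816 = 19.4402 s⁻¹
ΔT = η·γ̇²·t_res/(ρ·cp) = [1529 × 19.4402² × 177.224] / [1133 × 2255] = 40.0826 K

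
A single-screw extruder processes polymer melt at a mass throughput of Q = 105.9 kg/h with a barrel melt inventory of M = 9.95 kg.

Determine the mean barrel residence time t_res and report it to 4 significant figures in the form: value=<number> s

Q_s = Q / 3600 = 105.9 / 3600 = 0.0294167 kg/s
t_res = M / Q_s = 9.95 / 0.0294167 = 338.244 s

value=338.2 s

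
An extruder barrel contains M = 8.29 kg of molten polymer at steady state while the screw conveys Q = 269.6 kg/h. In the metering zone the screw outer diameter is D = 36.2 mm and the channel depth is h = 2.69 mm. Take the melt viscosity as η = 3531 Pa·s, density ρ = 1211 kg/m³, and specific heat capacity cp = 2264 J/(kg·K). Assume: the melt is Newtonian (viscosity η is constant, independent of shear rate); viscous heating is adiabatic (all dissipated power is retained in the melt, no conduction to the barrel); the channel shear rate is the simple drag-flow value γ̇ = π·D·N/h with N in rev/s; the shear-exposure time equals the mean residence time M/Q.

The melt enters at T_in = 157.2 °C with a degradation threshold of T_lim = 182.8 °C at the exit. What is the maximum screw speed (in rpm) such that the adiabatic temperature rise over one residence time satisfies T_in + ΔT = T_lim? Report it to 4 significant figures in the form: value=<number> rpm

value=19.02 rpm

Q_s = Q / 3600 = 269.6 / 3600 = 0.0748889 kg/s
t_res = M / Q_s = 8.29 ÷ 0.0748889 = 110.697 s
Convert to metres: D = 0.0362 m, h = 0.00269 m
Allowable rise: ΔT_a = T_lim − T_in = 182.8 − 157.2 = 25.6 K
γ̇_max² = ΔT_a·ρ·cp / (η·t_res) = [25.6 × 1211 × 2264] / [3531 × 110.697] = 179.567 s⁻²
Take the square root: γ̇_max = √(179.567) = 13.4002 s⁻¹
Solve γ̇ = πDN/h for N: N_max = γ̇_max·h/(π·D) = 13.4002 × 0.00269 / (π × 0.0362) = 0.316962 rev/s = 19.0177 rpm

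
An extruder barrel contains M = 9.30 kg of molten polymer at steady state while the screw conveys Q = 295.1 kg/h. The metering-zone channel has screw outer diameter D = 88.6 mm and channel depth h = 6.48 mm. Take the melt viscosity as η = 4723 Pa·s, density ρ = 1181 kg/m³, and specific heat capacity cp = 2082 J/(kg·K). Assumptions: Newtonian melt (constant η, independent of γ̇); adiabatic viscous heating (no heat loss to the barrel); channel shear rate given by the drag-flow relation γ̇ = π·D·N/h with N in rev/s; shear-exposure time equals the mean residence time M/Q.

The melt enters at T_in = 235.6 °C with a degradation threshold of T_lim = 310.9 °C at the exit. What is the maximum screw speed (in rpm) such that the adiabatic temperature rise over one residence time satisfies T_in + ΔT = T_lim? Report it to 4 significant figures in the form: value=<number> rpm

Convert throughput: Q = 295.1 kg/h = 295.1/3600 = 0.0819722 kg/s
Mean residence time: t_res = M/Q_s = 9.30 kg / 0.0819722 kg/s = 113.453 s
D = 88.6 mm = 0.0886 m;  h = 6.48 mm = 0.00648 m
ΔT_a = T_lim − T_in = 310.9 − 235.6 = 75.3 K
Invert ΔT = ηγ̇²t_res/(ρcp) for γ̇: γ̇_max² = ΔT_a ρ cp / (η t_res) = 75.3·1181·2082 / (4723·113.453) = 345.534 s⁻²
γ̇_max = √345.534 = 18.5886 s⁻¹
N_max = γ̇_max h / (πD) = 18.5886·0.00648/(π·0.0886) = 0.43275 rev/s → ×60 = 25.965 rpm

value=25.97 rpm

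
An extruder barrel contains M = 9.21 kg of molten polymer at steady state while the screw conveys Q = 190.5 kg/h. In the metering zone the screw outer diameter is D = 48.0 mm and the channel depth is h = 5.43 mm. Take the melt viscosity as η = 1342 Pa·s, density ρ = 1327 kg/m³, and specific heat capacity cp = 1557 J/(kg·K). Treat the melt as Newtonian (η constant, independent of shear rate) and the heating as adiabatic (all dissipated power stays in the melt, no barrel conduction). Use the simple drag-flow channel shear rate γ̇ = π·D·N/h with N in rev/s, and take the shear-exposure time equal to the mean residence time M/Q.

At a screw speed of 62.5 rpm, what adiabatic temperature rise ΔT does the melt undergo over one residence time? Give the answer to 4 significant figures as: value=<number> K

value=94.60 K

Convert throughput: Q = 190.5 kg/h = 190.5/3600 = 0.0529167 kg/s
t_res = M / Q_s = 9.21 ÷ 0.0529167 = 174.047 s
Convert to SI: D = 0.048 m, h = 0.00543 m, N = 62.5/60 = 1.04167 rev/s
γ̇ = π D N / h = (π)(0.048)(1.04167) / 0.00543 = 28.9281 s⁻¹
ΔT = η·γ̇²·t_res/(ρ·cp) = [1342 × 28.9281² × 174.047] / [1327 × 1557] = 94.602 K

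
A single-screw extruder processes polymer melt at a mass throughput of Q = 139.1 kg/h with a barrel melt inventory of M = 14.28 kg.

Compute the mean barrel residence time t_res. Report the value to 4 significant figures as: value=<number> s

Throughput in SI: Q_s = 139.1 kg/h ÷ 3600 s/h = 0.0386389 kg/s
t_res = M / Q_s = 14.28 / 0.0386389 = 369.576 s

value=369.6 s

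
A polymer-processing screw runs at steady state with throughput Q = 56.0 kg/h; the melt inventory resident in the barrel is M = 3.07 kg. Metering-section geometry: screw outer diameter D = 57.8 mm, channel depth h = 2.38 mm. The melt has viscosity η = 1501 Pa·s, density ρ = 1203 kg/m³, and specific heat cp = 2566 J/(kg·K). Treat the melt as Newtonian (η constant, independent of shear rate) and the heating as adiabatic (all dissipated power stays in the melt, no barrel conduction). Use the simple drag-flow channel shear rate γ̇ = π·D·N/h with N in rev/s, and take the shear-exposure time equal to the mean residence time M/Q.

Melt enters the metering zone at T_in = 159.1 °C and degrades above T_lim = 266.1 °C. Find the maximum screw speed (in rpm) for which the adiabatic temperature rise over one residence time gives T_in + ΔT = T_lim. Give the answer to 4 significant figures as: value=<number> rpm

value=26.26 rpm

Convert throughput: Q = 56.0 kg/h = 56.0/3600 = 0.0155556 kg/s
Mean residence time: t_res = M/Q_s = 3.07 kg / 0.0155556 kg/s = 197.357 s
D = 57.8 mm = 0.0578 m;  h = 2.38 mm = 0.00238 m
ΔT_a = T_lim − T_in = 266.1 − 159.1 = 107 K
Invert ΔT = ηγ̇²t_res/(ρcp) for γ̇: γ̇_max² = ΔT_a ρ cp / (η t_res) = 107·1203·2566 / (1501·197.357) = 1114.99 s⁻²
γ̇_max = sqrt(1114.99) = 33.3915 s⁻¹
N_max = γ̇_max h / (πD) = 33.3915·0.00238/(π·0.0578) = 0.437659 rev/s → ×60 = 26.2595 rpm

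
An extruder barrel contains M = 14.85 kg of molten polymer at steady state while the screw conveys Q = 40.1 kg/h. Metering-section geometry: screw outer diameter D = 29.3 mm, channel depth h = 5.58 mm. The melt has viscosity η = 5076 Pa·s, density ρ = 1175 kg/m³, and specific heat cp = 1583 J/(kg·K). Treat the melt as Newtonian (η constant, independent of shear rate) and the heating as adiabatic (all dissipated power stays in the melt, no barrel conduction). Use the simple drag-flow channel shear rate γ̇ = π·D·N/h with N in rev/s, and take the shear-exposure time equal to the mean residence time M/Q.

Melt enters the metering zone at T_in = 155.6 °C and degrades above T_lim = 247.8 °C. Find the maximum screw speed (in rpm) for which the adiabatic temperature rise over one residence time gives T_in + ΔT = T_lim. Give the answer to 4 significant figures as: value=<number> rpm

Convert throughput: Q = 40.1 kg/h = 40.1/3600 = 0.0111389 kg/s
t_res = M / Q_s = 14.85 ÷ 0.0111389 = 1333.17 s
Geometry in SI: D = 29.3 mm → 0.0293 m, h = 5.58 mm → 0.00558 m
ΔT_a = T_lim − T_in = 247.8 − 155.6 = 92.2 K
Invert ΔT = ηγ̇²t_res/(ρcp) for γ̇: γ̇_max² = ΔT_a ρ cp / (η t_res) = 92.2·1175·1583 / (5076·1333.17) = 25.3422 s⁻²
Take the square root: γ̇_max = √(25.3422) = 5.0341 s⁻¹
N_max = γ̇_max·h / (π·D) = 5.0341 · 0.00558 / (π · 0.0293) = 0.305168 rev/s = 18.3101 rpm

value=18.31 rpm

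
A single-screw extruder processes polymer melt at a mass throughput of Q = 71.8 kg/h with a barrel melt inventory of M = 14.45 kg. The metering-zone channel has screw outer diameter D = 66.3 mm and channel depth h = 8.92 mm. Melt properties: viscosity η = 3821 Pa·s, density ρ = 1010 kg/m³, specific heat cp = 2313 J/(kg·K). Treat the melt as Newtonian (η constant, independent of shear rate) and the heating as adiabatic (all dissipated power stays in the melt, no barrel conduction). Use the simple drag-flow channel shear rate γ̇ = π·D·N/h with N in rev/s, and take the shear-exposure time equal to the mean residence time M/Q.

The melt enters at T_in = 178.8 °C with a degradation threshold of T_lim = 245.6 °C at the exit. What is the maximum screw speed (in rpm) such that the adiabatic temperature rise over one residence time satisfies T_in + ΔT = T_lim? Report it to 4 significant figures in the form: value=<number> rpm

value=19.29 rpm

Q_s = Q / 3600 = 71.8 / 3600 = 0.0199444 kg/s
t_res = M / Q_s = 14.45 ÷ 0.0199444 = 724.513 s
Convert to metres: D = 0.0663 m, h = 0.00892 m
ΔT_a = T_lim − T_in = 245.6 °C − 178.8 °C = 66.8 K
γ̇_max² = ΔT_a·ρ·cp/(η·t_res) = 66.8·1010·2313/(3821·724.513) = 56.3703 s⁻²
γ̇_max = sqrt(56.3703) = 7.50802 s⁻¹
N_max = γ̇_max·h / (π·D) = 7.50802 · 0.00892 / (π · 0.0663) = 0.321534 rev/s = 19.292 rpm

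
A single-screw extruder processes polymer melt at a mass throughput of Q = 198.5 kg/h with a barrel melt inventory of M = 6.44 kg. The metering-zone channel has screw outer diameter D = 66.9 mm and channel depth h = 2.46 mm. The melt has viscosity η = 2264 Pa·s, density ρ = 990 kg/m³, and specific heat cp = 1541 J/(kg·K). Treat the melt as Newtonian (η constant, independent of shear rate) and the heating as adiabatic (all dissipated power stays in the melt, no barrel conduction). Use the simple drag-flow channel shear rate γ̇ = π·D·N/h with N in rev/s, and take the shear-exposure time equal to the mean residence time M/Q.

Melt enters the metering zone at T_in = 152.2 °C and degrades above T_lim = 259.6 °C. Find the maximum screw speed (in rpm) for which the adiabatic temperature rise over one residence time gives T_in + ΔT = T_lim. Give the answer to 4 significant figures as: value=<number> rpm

Convert throughput: Q = 198.5 kg/h = 198.5/3600 = 0.0551389 kg/s
Mean residence time: t_res = M/Q_s = 6.44 kg / 0.0551389 kg/s = 116.796 s
D = 66.9 mm = 0.0669 m;  h = 2.46 mm = 0.00246 m
ΔT_a = T_lim − T_in = 259.6 °C − 152.2 °C = 107.4 K
Invert ΔT = ηγ̇²t_res/(ρcp) for γ̇: γ̇_max² = ΔT_a ρ cp / (η t_res) = 107.4·990·1541 / (2264·116.796) = 619.638 s⁻²
Take the square root: γ̇_max = √(619.638) = 24.8925 s⁻¹
Solve γ̇ = πDN/h for N: N_max = γ̇_max·h/(π·D) = 24.8925 × 0.00246 / (π × 0.0669) = 0.291359 rev/s = 17.4815 rpm

value=17.48 rpm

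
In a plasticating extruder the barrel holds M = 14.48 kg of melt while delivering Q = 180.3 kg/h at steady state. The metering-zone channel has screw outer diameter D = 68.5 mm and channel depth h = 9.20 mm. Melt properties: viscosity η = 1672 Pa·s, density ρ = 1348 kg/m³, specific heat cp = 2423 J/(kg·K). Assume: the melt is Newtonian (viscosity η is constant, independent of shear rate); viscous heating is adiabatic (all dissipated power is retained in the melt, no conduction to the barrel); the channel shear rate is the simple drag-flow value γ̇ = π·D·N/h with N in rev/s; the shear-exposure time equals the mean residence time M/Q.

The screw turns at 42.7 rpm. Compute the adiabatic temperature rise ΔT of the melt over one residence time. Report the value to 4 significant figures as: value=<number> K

value=41.01 K

Convert throughput: Q = 180.3 kg/h = 180.3/3600 = 0.0500833 kg/s
t_res = M / Q_s = 14.48 ÷ 0.0500833 = 289.118 s
Convert to SI: D = 0.0685 m, h = 0.0092 m, N = 42.7/60 = 0.711667 rev/s
γ̇ = π D N / h = (π)(0.0685)(0.711667) / 0.0092 = 16.6467 s⁻¹
Adiabatic rise: ΔT = η γ̇² t_res / (ρ cp) = 1672·(16.6467)²·289.118 / (1348·2423) = 41.0135 K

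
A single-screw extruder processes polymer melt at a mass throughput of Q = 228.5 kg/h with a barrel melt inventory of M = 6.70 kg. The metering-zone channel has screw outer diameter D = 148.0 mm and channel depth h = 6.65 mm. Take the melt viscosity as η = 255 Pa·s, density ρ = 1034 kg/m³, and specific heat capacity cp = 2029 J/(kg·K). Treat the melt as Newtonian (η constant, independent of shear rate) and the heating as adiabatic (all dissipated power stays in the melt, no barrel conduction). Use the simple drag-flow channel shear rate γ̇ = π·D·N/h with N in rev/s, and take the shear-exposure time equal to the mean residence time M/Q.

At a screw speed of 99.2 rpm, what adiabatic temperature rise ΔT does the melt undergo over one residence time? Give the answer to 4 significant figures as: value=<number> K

value=171.4 K

Q_s = Q / 3600 = 228.5 / 3600 = 0.0634722 kg/s
Mean residence time: t_res = M/Q_s = 6.70 kg / 0.0634722 kg/s = 105.558 s
Convert to SI: D = 0.148 m, h = 0.00665 m, N = 99.2/60 = 1.65333 rev/s
Shear rate: γ̇ = πDN/h = π·0.148·1.65333/0.00665 = 115.598 s⁻¹
ΔT = η·γ̇²·t_res/(ρ·cp) = [255 × 115.598² × 105.558] / [1034 × 2029] = 171.447 K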